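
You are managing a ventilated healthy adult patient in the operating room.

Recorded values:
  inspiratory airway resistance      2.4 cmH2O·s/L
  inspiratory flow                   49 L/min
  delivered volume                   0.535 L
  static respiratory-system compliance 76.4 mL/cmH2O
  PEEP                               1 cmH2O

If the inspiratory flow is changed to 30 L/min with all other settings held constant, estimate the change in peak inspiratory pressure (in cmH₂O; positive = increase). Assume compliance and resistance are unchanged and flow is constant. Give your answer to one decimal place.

-0.8

Flow: 49 L/min ÷ 60 = 0.8167 L/s.
New flow: 30 L/min ÷ 60 = 0.5 L/s.
PIP = Vt/C + R·V̇ + PEEP (constant-flow equation of motion).
Only the resistive term changes: ΔPIP = R × ΔV̇ = 2.4 × (0.5 − 0.8167) = 2.4 × -0.3167 = -0.7601 cmH2O.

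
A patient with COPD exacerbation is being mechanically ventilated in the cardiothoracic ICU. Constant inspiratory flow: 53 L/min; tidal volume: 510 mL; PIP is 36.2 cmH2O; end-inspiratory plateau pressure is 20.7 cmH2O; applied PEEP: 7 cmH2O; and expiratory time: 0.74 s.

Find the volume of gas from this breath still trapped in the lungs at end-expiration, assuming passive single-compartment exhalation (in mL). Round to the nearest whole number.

Flow: 53 L/min ÷ 60 = 0.8833 L/s.
R = (PIP − Pplat)/V̇ = (36.2 − 20.7) / 0.8833 = 15.5/0.8833 = 17.548 cmH2O·s/L.
C = Vt/(Pplat − PEEP) = 510.0 / (20.7 − 7) = 510.0/13.7 = 37.226 mL/cmH2O.
τ = R × C = 17.548 × 0.03723 L/cmH2O = 0.6533 s.
Fraction remaining = e^(−Te/τ) = e^(−0.74/0.6533) = 0.3222.
Trapped volume = 510.0 × 0.3222 = 164.32 mL.

164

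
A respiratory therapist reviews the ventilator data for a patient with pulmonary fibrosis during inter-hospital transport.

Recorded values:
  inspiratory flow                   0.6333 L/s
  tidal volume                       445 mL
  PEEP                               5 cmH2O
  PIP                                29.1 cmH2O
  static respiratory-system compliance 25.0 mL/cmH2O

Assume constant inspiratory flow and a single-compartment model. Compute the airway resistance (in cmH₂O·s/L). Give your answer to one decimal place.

9.9

Equation of motion (constant flow): PIP = Vt/C + R·V̇ + PEEP.
R·V̇ = PIP − Vt/C − PEEP = 29.1 − 445/25.0 − 5 = 29.1 − 17.8 − 5 = 6.3 cmH2O.
R = 6.3 / 0.6333 = 9.948 cmH2O·s/L.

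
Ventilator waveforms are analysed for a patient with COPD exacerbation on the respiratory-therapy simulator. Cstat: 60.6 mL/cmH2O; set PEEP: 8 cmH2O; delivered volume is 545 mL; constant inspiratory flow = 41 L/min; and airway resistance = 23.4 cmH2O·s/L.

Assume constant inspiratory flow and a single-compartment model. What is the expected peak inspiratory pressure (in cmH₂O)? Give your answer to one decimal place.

Flow: 41 L/min ÷ 60 = 0.6833 L/s.
Equation of motion (constant flow): PIP = Vt/C + R·V̇ + PEEP.
PIP = 545/60.6 + 23.4×0.6833 + 8 = 8.993 + 15.989 + 8 = 32.982 cmH2O.

33.0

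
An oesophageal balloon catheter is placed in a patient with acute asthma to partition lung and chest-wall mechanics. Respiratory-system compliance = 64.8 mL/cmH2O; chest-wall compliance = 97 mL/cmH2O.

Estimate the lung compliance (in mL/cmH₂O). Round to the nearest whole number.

195

1/CL = 1/Crs − 1/Ccw.
1/CL = 1/64.8 − 1/97 = 0.005123.
CL = 195.2 mL/cmH2O.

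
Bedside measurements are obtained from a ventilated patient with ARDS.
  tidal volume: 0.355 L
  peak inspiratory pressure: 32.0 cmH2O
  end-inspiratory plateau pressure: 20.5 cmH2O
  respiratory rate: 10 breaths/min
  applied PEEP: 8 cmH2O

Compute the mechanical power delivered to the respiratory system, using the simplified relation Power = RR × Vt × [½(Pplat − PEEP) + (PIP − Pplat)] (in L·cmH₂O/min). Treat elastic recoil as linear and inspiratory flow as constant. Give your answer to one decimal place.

63.0

Per-breath work = Vt × [½(Pplat−PEEP) + (PIP−Pplat)] = 0.355 × [0.5×12.5 + 11.5] = 0.355 × 17.75 = 6.301 L·cmH2O.
Power = 10 × 6.301 = 63.01 L·cmH2O/min.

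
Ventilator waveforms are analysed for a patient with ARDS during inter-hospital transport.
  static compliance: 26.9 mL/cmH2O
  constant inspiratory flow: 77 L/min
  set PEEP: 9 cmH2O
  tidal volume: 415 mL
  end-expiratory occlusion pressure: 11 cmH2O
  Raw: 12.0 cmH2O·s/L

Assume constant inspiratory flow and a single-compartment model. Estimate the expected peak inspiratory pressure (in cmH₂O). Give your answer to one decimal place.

41.8

Flow: 77 L/min ÷ 60 = 1.2833 L/s.
Total PEEP = 11 cmH2O (set 9 + intrinsic 2); this is the baseline alveolar pressure.
Equation of motion (constant flow): PIP = Vt/C + R·V̇ + PEEP.
PIP = 415/26.9 + 12.0×1.2833 + 11 = 15.428 + 15.4 + 11 = 41.828 cmH2O.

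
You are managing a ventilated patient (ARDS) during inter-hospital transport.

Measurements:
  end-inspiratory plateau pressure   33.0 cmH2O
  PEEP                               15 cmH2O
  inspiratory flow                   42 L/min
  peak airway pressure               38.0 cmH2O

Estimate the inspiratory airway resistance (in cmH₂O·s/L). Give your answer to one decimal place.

Flow: 42 L/min ÷ 60 = 0.7 L/s.
Raw = (PIP − Pplat) / flow = (38.0 − 33.0) / 0.7 = 5.0 / 0.7 = 7.143 cmH2O·s/L.

7.1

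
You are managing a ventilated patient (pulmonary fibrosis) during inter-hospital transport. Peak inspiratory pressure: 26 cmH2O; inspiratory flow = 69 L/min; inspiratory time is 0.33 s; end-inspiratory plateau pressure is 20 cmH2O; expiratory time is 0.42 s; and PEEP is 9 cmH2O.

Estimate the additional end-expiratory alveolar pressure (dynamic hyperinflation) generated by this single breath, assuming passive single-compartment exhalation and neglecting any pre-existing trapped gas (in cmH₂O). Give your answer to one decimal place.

1.1

Flow: 69 L/min ÷ 60 = 1.15 L/s.
Vt = flow × Ti = 1.15 L/s × 0.33 s × 1000 mL/L = 379.5 mL.
R = (PIP − Pplat)/V̇ = (26 − 20) / 1.15 = 6.0/1.15 = 5.217 cmH2O·s/L.
C = Vt/(Pplat − PEEP) = 379.5 / (20 − 9) = 379.5/11.0 = 34.5 mL/cmH2O.
τ = R × C = 5.217 × 0.0345 L/cmH2O = 0.18 s.
Fraction remaining = e^(−Te/τ) = e^(−0.42/0.18) = 0.09697; trapped volume = 379.5 × 0.09697 = 36.8 mL.
Additional alveolar pressure from trapping ≈ V_trapped / C = 36.8 / 34.5 = 1.067 cmH2O.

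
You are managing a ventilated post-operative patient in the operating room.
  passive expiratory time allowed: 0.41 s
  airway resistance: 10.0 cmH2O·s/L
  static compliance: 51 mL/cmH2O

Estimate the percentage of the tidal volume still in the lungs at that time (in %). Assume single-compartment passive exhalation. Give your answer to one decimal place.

τ = R × C = 10.0 × 51 mL/cmH2O = 10.0 × 0.051 L/cmH2O = 0.51 s.
Passive exhalation: V(t)/V₀ = e^(−t/τ) = e^(−0.41/0.51) = 0.4476.
Fraction remaining = 0.4476 → 44.76%.

44.8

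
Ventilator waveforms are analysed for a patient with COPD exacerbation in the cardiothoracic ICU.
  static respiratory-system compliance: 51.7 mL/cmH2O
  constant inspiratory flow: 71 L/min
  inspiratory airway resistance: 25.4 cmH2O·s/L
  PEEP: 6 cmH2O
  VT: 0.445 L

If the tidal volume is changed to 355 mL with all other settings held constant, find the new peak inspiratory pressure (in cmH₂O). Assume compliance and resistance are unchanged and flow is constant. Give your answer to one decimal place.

42.9

Flow: 71 L/min ÷ 60 = 1.1833 L/s.
PIP = Vt/C + R·V̇ + PEEP (constant-flow equation of motion).
Only the elastic term changes: ΔPIP = ΔVt / C = (355 − 445) / 51.7 = -1.741 cmH2O.
Original PIP = 445/51.7 + 25.4×1.1833 + 6 = 44.663 cmH2O; new PIP = 44.663 + (-1.741) = 42.922 cmH2O.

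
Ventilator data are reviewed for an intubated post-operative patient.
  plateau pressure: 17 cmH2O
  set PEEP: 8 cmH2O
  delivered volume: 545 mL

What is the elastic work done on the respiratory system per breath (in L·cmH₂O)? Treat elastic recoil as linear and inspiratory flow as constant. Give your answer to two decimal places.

2.45

Elastic work ≈ ½ × (Pplat − PEEP) × Vt = 0.5 × (17 − 8) × 0.545 L = 0.5 × 9.0 × 0.545 = 2.453 L·cmH2O.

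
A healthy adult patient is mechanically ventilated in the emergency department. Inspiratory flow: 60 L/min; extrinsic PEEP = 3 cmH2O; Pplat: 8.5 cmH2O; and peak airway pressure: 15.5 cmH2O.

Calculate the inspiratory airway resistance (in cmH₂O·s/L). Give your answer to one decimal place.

7.0

Flow: 60 L/min ÷ 60 = 1 L/s.
Raw = (PIP − Pplat) / flow = (15.5 − 8.5) / 1 = 7.0 / 1 = 7.0 cmH2O·s/L.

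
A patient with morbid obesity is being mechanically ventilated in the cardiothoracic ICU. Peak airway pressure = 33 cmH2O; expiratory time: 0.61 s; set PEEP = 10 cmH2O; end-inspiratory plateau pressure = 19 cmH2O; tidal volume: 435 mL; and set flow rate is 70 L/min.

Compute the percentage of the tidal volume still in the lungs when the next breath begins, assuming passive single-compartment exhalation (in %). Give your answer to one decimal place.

Flow: 70 L/min ÷ 60 = 1.1667 L/s.
R = (PIP − Pplat)/V̇ = (33 − 19) / 1.1667 = 14.0/1.1667 = 12.0 cmH2O·s/L.
C = Vt/(Pplat − PEEP) = 435.0 / (19 − 10) = 435.0/9.0 = 48.333 mL/cmH2O.
τ = R × C = 12.0 × 0.04833 L/cmH2O = 0.58 s.
Fraction remaining at end-expiration = e^(−Te/τ) = e^(−0.61/0.58) = 0.3493 → 34.93%.

34.9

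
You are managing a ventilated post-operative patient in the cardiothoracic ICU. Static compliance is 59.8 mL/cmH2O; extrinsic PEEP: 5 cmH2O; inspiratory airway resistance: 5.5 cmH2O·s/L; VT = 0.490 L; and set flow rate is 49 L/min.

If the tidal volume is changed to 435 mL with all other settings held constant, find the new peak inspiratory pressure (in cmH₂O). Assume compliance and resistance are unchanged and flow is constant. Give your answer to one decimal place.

16.8

Flow: 49 L/min ÷ 60 = 0.8167 L/s.
PIP = Vt/C + R·V̇ + PEEP (constant-flow equation of motion).
Only the elastic term changes: ΔPIP = ΔVt / C = (435 − 490) / 59.8 = -0.9197 cmH2O.
Original PIP = 490/59.8 + 5.5×0.8167 + 5 = 17.686 cmH2O; new PIP = 17.686 + (-0.9197) = 16.766 cmH2O.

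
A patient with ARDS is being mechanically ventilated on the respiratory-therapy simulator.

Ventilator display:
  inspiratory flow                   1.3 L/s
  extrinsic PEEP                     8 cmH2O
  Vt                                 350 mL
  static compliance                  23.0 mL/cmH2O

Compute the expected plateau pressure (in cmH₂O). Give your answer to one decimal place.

23.2

Pplat = PEEP + Vt / Cstat = 8 + 350 / 23.0 = 8 + 15.217 = 23.217 cmH2O.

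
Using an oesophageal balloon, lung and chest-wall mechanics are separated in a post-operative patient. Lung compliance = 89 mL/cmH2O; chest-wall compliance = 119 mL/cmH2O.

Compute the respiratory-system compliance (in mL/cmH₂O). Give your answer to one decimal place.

50.9

Lung and chest wall are elastances in series: 1/Crs = 1/CL + 1/Ccw.
1/Crs = 1/89 + 1/119 = 0.01964.
Crs = 50.916 mL/cmH2O.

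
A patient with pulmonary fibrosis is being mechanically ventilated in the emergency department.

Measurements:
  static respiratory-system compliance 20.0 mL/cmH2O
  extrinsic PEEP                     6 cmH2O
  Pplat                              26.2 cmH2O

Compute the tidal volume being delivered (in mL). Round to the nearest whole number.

404

Vt = Cstat × (Pplat − PEEP) = 20.0 × (26.2 − 6) = 20.0 × 20.2 = 404.0 mL.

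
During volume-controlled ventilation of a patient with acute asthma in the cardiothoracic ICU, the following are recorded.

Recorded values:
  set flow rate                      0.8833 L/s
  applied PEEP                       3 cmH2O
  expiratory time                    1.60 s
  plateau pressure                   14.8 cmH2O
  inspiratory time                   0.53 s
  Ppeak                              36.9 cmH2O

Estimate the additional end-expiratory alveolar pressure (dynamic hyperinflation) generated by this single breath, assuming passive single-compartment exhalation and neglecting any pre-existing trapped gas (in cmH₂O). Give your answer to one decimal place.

Vt = flow × Ti = 0.8833 L/s × 0.53 s × 1000 mL/L = 468.15 mL.
R = (PIP − Pplat)/V̇ = (36.9 − 14.8) / 0.8833 = 22.1/0.8833 = 25.02 cmH2O·s/L.
C = Vt/(Pplat − PEEP) = 468.15 / (14.8 − 3) = 468.15/11.8 = 39.674 mL/cmH2O.
τ = R × C = 25.02 × 0.03967 L/cmH2O = 0.9925 s.
Fraction remaining = e^(−Te/τ) = e^(−1.60/0.9925) = 0.1995; trapped volume = 468.15 × 0.1995 = 93.396 mL.
Additional alveolar pressure from trapping ≈ V_trapped / C = 93.396 / 39.674 = 2.354 cmH2O.

2.4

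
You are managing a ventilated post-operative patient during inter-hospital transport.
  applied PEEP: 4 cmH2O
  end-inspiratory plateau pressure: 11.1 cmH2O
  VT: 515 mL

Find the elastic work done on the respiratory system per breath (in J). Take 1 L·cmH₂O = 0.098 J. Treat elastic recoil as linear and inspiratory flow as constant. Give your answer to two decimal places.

Elastic work ≈ ½ × (Pplat − PEEP) × Vt = 0.5 × (11.1 − 4) × 0.515 L = 0.5 × 7.1 × 0.515 = 1.828 L·cmH2O.
× 0.098 J/(L·cmH2O) → 0.1791 J.

0.18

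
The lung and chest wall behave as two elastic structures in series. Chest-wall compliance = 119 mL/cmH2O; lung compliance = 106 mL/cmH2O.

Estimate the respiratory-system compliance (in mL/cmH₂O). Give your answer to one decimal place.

Lung and chest wall are elastances in series: 1/Crs = 1/CL + 1/Ccw.
1/Crs = 1/106 + 1/119 = 0.01784.
Crs = 56.054 mL/cmH2O.

56.1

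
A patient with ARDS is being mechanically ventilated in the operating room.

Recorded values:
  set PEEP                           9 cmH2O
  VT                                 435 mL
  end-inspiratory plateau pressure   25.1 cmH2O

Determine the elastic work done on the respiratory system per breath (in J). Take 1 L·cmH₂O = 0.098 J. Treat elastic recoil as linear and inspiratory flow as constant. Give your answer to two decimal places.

0.34

Elastic work ≈ ½ × (Pplat − PEEP) × Vt = 0.5 × (25.1 − 9) × 0.435 L = 0.5 × 16.1 × 0.435 = 3.502 L·cmH2O.
× 0.098 J/(L·cmH2O) → 0.3432 J.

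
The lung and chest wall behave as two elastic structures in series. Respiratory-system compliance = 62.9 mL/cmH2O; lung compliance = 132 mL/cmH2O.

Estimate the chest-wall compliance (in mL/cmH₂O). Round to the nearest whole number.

120

1/Ccw = 1/Crs − 1/CL.
1/Ccw = 1/62.9 − 1/132 = 0.008322.
Ccw = 120.16 mL/cmH2O.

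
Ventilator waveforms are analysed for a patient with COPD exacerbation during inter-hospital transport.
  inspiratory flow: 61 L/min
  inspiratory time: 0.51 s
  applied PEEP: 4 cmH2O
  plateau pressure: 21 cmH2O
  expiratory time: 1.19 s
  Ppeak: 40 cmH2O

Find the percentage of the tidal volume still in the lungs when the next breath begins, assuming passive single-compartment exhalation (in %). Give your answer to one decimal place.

Flow: 61 L/min ÷ 60 = 1.0167 L/s.
Vt = flow × Ti = 1.0167 L/s × 0.51 s × 1000 mL/L = 518.52 mL.
R = (PIP − Pplat)/V̇ = (40 − 21) / 1.0167 = 19.0/1.0167 = 18.688 cmH2O·s/L.
C = Vt/(Pplat − PEEP) = 518.52 / (21 − 4) = 518.52/17.0 = 30.501 mL/cmH2O.
τ = R × C = 18.688 × 0.0305 L/cmH2O = 0.57 s.
Fraction remaining at end-expiration = e^(−Te/τ) = e^(−1.19/0.57) = 0.124 → 12.4%.

12.4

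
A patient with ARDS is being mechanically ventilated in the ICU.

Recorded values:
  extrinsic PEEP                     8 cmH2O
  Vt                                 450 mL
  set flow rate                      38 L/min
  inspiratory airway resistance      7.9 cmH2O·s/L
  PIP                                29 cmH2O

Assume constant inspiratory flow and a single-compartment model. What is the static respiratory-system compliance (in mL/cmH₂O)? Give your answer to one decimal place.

28.1

Flow: 38 L/min ÷ 60 = 0.6333 L/s.
Equation of motion (constant flow): PIP = Vt/C + R·V̇ + PEEP.
Vt/C = PIP − R·V̇ − PEEP = 29 − 7.9×0.6333 − 8 = 29 − 5.003 − 8 = 15.997 cmH2O.
C = Vt / 15.997 = 450 / 15.997 = 28.13 mL/cmH2O.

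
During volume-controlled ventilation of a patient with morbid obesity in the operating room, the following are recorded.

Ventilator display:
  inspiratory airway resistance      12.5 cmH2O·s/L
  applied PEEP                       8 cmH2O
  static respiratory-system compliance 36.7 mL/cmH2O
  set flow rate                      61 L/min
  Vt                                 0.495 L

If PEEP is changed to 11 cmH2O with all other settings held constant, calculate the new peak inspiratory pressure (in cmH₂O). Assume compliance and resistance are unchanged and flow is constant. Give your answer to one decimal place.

Flow: 61 L/min ÷ 60 = 1.0167 L/s.
PIP = Vt/C + R·V̇ + PEEP (constant-flow equation of motion).
Only the baseline term changes: ΔPIP = ΔPEEP = 11 − 8 = 3.0 cmH2O.
Original PIP = 495/36.7 + 12.5×1.0167 + 8 = 34.196 cmH2O; new PIP = 34.196 + (3.0) = 37.196 cmH2O.

37.2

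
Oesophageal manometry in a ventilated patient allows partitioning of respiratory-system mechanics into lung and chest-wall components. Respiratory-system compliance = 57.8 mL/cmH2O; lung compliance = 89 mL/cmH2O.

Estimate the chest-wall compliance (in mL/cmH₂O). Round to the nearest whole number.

165

1/Ccw = 1/Crs − 1/CL.
1/Ccw = 1/57.8 − 1/89 = 0.006065.
Ccw = 164.88 mL/cmH2O.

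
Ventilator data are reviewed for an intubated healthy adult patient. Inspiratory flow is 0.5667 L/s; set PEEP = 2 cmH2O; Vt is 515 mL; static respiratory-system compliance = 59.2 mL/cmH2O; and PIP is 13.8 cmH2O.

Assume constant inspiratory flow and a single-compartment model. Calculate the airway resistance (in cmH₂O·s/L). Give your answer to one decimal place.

5.5

Equation of motion (constant flow): PIP = Vt/C + R·V̇ + PEEP.
R·V̇ = PIP − Vt/C − PEEP = 13.8 − 515/59.2 − 2 = 13.8 − 8.699 − 2 = 3.101 cmH2O.
R = 3.101 / 0.5667 = 5.472 cmH2O·s/L.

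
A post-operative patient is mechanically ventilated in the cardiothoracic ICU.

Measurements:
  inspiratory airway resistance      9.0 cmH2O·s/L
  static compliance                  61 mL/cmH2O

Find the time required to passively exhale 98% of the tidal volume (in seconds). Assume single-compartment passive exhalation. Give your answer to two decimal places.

2.15

τ = R × C = 9.0 × 61 mL/cmH2O = 9.0 × 0.061 L/cmH2O = 0.549 s.
Exhaled fraction f = 1 − e^(−t/τ) → t = −τ·ln(1 − f) = −0.549·ln(0.02) = 2.148 s.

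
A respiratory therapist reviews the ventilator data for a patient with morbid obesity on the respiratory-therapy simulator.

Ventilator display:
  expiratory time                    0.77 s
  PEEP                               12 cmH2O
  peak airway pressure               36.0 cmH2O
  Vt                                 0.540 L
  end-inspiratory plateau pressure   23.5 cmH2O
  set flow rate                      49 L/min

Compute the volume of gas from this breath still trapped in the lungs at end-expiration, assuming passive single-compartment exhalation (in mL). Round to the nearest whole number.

185

Flow: 49 L/min ÷ 60 = 0.8167 L/s.
R = (PIP − Pplat)/V̇ = (36.0 − 23.5) / 0.8167 = 12.5/0.8167 = 15.305 cmH2O·s/L.
C = Vt/(Pplat − PEEP) = 540.0 / (23.5 − 12) = 540.0/11.5 = 46.957 mL/cmH2O.
τ = R × C = 15.305 × 0.04696 L/cmH2O = 0.7187 s.
Fraction remaining = e^(−Te/τ) = e^(−0.77/0.7187) = 0.3425.
Trapped volume = 540.0 × 0.3425 = 184.95 mL.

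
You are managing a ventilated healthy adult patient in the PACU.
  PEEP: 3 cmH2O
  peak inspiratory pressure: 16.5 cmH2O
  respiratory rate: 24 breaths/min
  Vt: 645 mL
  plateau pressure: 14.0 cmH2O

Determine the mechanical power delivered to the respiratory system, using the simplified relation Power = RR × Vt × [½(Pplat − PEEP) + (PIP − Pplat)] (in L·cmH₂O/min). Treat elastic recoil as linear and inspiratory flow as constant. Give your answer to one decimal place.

Per-breath work = Vt × [½(Pplat−PEEP) + (PIP−Pplat)] = 0.645 × [0.5×11.0 + 2.5] = 0.645 × 8.0 = 5.16 L·cmH2O.
Power = 24 × 5.16 = 123.84 L·cmH2O/min.

123.8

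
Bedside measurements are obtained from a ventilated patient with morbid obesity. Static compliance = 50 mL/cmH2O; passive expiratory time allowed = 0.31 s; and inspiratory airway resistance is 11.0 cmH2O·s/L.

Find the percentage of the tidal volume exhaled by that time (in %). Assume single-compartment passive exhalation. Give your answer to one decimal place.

τ = R × C = 11.0 × 50 mL/cmH2O = 11.0 × 0.050 L/cmH2O = 0.55 s.
Passive exhalation: V(t)/V₀ = e^(−t/τ) = e^(−0.31/0.55) = 0.5691.
Fraction exhaled = 1 − 0.5691 = 0.4309 → 43.09%.

43.1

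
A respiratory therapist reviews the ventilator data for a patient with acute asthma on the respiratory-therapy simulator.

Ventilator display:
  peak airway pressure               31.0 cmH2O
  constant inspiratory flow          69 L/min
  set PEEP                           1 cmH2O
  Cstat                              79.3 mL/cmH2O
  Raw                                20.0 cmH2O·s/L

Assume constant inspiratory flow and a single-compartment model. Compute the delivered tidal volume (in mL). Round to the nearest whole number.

Flow: 69 L/min ÷ 60 = 1.15 L/s.
Equation of motion (constant flow): PIP = Vt/C + R·V̇ + PEEP.
Vt/C = PIP − R·V̇ − PEEP = 31.0 − 23.0 − 1 = 7.0 cmH2O.
Vt = C × 7.0 = 79.3 × 7.0 = 555.1 mL.

555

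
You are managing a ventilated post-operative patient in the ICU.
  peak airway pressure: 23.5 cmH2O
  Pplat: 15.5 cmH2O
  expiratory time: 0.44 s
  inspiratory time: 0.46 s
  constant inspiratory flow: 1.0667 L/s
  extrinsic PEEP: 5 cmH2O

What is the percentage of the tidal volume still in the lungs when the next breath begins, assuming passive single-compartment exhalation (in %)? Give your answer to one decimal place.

28.5

Vt = flow × Ti = 1.0667 L/s × 0.46 s × 1000 mL/L = 490.68 mL.
R = (PIP − Pplat)/V̇ = (23.5 − 15.5) / 1.0667 = 8.0/1.0667 = 7.5 cmH2O·s/L.
C = Vt/(Pplat − PEEP) = 490.68 / (15.5 − 5) = 490.68/10.5 = 46.731 mL/cmH2O.
τ = R × C = 7.5 × 0.04673 L/cmH2O = 0.3505 s.
Fraction remaining at end-expiration = e^(−Te/τ) = e^(−0.44/0.3505) = 0.285 → 28.5%.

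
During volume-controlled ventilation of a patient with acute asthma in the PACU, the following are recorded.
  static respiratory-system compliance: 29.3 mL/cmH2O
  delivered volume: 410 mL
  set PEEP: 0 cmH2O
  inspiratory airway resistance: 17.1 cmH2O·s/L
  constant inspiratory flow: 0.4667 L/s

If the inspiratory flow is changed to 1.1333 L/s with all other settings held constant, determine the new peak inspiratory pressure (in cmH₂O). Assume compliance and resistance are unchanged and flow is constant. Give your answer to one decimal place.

33.4

PIP = Vt/C + R·V̇ + PEEP (constant-flow equation of motion).
Only the resistive term changes: ΔPIP = R × ΔV̇ = 17.1 × (1.1333 − 0.4667) = 17.1 × 0.6666 = 11.399 cmH2O.
Original PIP = 410/29.3 + 17.1×0.4667 + 0 = 21.974 cmH2O; new PIP = 21.974 + (11.399) = 33.373 cmH2O.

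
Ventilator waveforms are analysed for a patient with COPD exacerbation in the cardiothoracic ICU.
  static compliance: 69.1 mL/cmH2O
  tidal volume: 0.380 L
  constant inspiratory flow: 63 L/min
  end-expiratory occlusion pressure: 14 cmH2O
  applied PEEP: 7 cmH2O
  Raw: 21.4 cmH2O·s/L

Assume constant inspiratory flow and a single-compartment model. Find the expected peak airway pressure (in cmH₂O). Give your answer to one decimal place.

Flow: 63 L/min ÷ 60 = 1.05 L/s.
Total PEEP = 14 cmH2O (set 7 + intrinsic 7); this is the baseline alveolar pressure.
Equation of motion (constant flow): PIP = Vt/C + R·V̇ + PEEP.
PIP = 380/69.1 + 21.4×1.05 + 14 = 5.499 + 22.47 + 14 = 41.969 cmH2O.

42.0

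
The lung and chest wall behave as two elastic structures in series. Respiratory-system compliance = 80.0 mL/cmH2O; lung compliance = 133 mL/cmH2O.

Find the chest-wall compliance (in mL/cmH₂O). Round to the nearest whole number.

1/Ccw = 1/Crs − 1/CL.
1/Ccw = 1/80.0 − 1/133 = 0.004981.
Ccw = 200.76 mL/cmH2O.

201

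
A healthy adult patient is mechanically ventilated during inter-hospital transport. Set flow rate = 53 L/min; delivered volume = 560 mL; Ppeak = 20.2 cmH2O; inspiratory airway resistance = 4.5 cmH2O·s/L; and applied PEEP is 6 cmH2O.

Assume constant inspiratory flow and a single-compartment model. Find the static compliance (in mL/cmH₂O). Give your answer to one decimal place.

Flow: 53 L/min ÷ 60 = 0.8833 L/s.
Equation of motion (constant flow): PIP = Vt/C + R·V̇ + PEEP.
Vt/C = PIP − R·V̇ − PEEP = 20.2 − 4.5×0.8833 − 6 = 20.2 − 3.975 − 6 = 10.225 cmH2O.
C = Vt / 10.225 = 560 / 10.225 = 54.768 mL/cmH2O.

54.8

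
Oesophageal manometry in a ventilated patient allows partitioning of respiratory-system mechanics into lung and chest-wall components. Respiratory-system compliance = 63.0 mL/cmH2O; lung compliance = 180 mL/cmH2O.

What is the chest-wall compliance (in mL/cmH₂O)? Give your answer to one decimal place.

1/Ccw = 1/Crs − 1/CL.
1/Ccw = 1/63.0 − 1/180 = 0.01032.
Ccw = 96.899 mL/cmH2O.

96.9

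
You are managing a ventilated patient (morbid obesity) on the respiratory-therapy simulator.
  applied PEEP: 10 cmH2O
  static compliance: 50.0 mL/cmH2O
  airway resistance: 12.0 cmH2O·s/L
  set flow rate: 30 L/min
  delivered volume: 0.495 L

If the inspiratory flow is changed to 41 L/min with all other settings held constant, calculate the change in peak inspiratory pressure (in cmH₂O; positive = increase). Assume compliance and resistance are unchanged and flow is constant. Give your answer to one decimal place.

2.2

Flow: 30 L/min ÷ 60 = 0.5 L/s.
New flow: 41 L/min ÷ 60 = 0.6833 L/s.
PIP = Vt/C + R·V̇ + PEEP (constant-flow equation of motion).
Only the resistive term changes: ΔPIP = R × ΔV̇ = 12.0 × (0.6833 − 0.5) = 12.0 × 0.1833 = 2.2 cmH2O.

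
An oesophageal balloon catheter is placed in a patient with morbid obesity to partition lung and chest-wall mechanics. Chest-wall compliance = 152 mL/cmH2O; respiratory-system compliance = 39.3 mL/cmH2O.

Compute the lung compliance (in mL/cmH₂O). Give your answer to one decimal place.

53.0

1/CL = 1/Crs − 1/Ccw.
1/CL = 1/39.3 − 1/152 = 0.01887.
CL = 52.994 mL/cmH2O.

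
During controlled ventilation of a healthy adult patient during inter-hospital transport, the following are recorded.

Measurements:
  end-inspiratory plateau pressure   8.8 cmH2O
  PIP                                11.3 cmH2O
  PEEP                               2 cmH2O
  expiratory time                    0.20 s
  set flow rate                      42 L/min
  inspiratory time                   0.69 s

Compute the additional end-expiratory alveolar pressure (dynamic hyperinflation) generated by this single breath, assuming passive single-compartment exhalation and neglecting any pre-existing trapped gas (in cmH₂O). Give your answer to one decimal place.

3.1

Flow: 42 L/min ÷ 60 = 0.7 L/s.
Vt = flow × Ti = 0.7 L/s × 0.69 s × 1000 mL/L = 483.0 mL.
R = (PIP − Pplat)/V̇ = (11.3 − 8.8) / 0.7 = 2.5/0.7 = 3.571 cmH2O·s/L.
C = Vt/(Pplat − PEEP) = 483.0 / (8.8 − 2) = 483.0/6.8 = 71.029 mL/cmH2O.
τ = R × C = 3.571 × 0.07103 L/cmH2O = 0.2536 s.
Fraction remaining = e^(−Te/τ) = e^(−0.20/0.2536) = 0.4545; trapped volume = 483.0 × 0.4545 = 219.52 mL.
Additional alveolar pressure from trapping ≈ V_trapped / C = 219.52 / 71.029 = 3.091 cmH2O.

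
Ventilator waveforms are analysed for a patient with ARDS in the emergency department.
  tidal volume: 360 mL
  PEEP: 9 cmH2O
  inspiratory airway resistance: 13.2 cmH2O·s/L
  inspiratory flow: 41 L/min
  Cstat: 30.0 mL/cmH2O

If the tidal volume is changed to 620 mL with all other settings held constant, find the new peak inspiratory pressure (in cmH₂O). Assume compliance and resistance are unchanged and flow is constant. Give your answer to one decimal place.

Flow: 41 L/min ÷ 60 = 0.6833 L/s.
PIP = Vt/C + R·V̇ + PEEP (constant-flow equation of motion).
Only the elastic term changes: ΔPIP = ΔVt / C = (620 − 360) / 30.0 = 8.667 cmH2O.
Original PIP = 360/30.0 + 13.2×0.6833 + 9 = 30.02 cmH2O; new PIP = 30.02 + (8.667) = 38.687 cmH2O.

38.7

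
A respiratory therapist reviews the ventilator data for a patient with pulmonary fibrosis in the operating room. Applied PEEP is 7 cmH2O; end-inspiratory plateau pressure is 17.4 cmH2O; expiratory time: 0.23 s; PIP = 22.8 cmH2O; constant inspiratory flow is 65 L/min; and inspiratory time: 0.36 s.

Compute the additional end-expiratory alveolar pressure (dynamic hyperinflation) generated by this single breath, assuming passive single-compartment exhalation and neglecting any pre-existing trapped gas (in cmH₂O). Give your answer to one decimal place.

3.0

Flow: 65 L/min ÷ 60 = 1.0833 L/s.
Vt = flow × Ti = 1.0833 L/s × 0.36 s × 1000 mL/L = 389.99 mL.
R = (PIP − Pplat)/V̇ = (22.8 − 17.4) / 1.0833 = 5.4/1.0833 = 4.985 cmH2O·s/L.
C = Vt/(Pplat − PEEP) = 389.99 / (17.4 − 7) = 389.99/10.4 = 37.499 mL/cmH2O.
τ = R × C = 4.985 × 0.0375 L/cmH2O = 0.1869 s.
Fraction remaining = e^(−Te/τ) = e^(−0.23/0.1869) = 0.2921; trapped volume = 389.99 × 0.2921 = 113.92 mL.
Additional alveolar pressure from trapping ≈ V_trapped / C = 113.92 / 37.499 = 3.038 cmH2O.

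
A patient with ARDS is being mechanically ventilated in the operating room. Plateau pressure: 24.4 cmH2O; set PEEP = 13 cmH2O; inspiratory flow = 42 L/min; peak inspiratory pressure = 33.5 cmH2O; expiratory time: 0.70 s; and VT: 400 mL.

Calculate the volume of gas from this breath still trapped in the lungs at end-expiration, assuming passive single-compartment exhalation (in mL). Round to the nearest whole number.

86

Flow: 42 L/min ÷ 60 = 0.7 L/s.
R = (PIP − Pplat)/V̇ = (33.5 − 24.4) / 0.7 = 9.1/0.7 = 13.0 cmH2O·s/L.
C = Vt/(Pplat − PEEP) = 400.0 / (24.4 − 13) = 400.0/11.4 = 35.088 mL/cmH2O.
τ = R × C = 13.0 × 0.03509 L/cmH2O = 0.4562 s.
Fraction remaining = e^(−Te/τ) = e^(−0.70/0.4562) = 0.2156.
Trapped volume = 400.0 × 0.2156 = 86.24 mL.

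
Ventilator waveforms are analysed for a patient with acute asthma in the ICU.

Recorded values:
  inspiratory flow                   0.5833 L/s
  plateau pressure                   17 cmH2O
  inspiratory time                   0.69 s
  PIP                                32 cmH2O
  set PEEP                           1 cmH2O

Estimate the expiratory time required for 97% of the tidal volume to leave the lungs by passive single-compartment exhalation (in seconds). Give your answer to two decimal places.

2.27

Vt = flow × Ti = 0.5833 L/s × 0.69 s × 1000 mL/L = 402.48 mL.
R = (PIP − Pplat)/V̇ = (32 − 17) / 0.5833 = 15.0/0.5833 = 25.716 cmH2O·s/L.
C = Vt/(Pplat − PEEP) = 402.48 / (17 − 1) = 402.48/16.0 = 25.155 mL/cmH2O.
τ = R × C = 25.716 × 0.02516 L/cmH2O = 0.647 s.
t = −τ·ln(1 − 0.97) = −0.647·ln(0.03) = 2.269 s.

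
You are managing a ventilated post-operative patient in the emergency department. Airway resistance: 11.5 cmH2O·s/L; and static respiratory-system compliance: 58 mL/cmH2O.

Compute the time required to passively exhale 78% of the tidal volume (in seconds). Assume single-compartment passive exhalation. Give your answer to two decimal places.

1.01

τ = R × C = 11.5 × 58 mL/cmH2O = 11.5 × 0.058 L/cmH2O = 0.667 s.
Exhaled fraction f = 1 − e^(−t/τ) → t = −τ·ln(1 − f) = −0.667·ln(0.22) = 1.01 s.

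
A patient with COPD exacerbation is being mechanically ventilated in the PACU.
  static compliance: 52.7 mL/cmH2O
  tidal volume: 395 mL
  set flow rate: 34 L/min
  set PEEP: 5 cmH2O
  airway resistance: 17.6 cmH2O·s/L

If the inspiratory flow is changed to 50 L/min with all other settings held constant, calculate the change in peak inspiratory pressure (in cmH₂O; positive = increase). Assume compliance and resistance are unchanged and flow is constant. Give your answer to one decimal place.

4.7

Flow: 34 L/min ÷ 60 = 0.5667 L/s.
New flow: 50 L/min ÷ 60 = 0.8333 L/s.
PIP = Vt/C + R·V̇ + PEEP (constant-flow equation of motion).
Only the resistive term changes: ΔPIP = R × ΔV̇ = 17.6 × (0.8333 − 0.5667) = 17.6 × 0.2666 = 4.692 cmH2O.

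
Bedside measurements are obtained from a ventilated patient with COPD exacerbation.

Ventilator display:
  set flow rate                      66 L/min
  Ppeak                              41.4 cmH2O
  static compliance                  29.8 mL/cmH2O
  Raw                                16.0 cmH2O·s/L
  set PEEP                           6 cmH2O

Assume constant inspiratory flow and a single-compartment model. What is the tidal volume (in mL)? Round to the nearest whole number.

530

Flow: 66 L/min ÷ 60 = 1.1 L/s.
Equation of motion (constant flow): PIP = Vt/C + R·V̇ + PEEP.
Vt/C = PIP − R·V̇ − PEEP = 41.4 − 17.6 − 6 = 17.8 cmH2O.
Vt = C × 17.8 = 29.8 × 17.8 = 530.44 mL.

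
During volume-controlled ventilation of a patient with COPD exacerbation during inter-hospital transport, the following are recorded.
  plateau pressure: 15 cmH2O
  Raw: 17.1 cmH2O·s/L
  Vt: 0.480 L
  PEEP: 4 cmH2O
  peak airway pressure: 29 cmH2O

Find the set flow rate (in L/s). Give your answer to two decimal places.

0.82

flow = (PIP − Pplat) / Raw = 14.0 / 17.1 = 0.8187 L/s.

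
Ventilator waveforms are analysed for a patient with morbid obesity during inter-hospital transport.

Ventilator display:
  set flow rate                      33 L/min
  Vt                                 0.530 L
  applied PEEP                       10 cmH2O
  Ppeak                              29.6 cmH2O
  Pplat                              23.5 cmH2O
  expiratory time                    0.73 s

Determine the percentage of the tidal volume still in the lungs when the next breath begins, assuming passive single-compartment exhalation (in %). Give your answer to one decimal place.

18.7

Flow: 33 L/min ÷ 60 = 0.55 L/s.
R = (PIP − Pplat)/V̇ = (29.6 − 23.5) / 0.55 = 6.1/0.55 = 11.091 cmH2O·s/L.
C = Vt/(Pplat − PEEP) = 530.0 / (23.5 − 10) = 530.0/13.5 = 39.259 mL/cmH2O.
τ = R × C = 11.091 × 0.03926 L/cmH2O = 0.4354 s.
Fraction remaining at end-expiration = e^(−Te/τ) = e^(−0.73/0.4354) = 0.187 → 18.7%.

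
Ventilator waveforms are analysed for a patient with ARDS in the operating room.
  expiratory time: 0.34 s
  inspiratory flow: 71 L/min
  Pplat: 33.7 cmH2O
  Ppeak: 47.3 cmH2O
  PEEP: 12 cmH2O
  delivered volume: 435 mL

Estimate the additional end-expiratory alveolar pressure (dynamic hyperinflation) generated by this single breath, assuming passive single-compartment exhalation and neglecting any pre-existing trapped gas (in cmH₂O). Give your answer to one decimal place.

5.0

Flow: 71 L/min ÷ 60 = 1.1833 L/s.
R = (PIP − Pplat)/V̇ = (47.3 − 33.7) / 1.1833 = 13.6/1.1833 = 11.493 cmH2O·s/L.
C = Vt/(Pplat − PEEP) = 435.0 / (33.7 − 12) = 435.0/21.7 = 20.046 mL/cmH2O.
τ = R × C = 11.493 × 0.02005 L/cmH2O = 0.2304 s.
Fraction remaining = e^(−Te/τ) = e^(−0.34/0.2304) = 0.2286; trapped volume = 435.0 × 0.2286 = 99.441 mL.
Additional alveolar pressure from trapping ≈ V_trapped / C = 99.441 / 20.046 = 4.961 cmH2O.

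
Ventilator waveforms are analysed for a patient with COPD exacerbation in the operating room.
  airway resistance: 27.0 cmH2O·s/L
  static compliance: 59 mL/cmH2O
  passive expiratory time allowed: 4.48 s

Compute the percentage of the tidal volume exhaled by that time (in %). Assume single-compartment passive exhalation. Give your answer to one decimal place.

94.0

τ = R × C = 27.0 × 59 mL/cmH2O = 27.0 × 0.059 L/cmH2O = 1.593 s.
Passive exhalation: V(t)/V₀ = e^(−t/τ) = e^(−4.48/1.593) = 0.06007.
Fraction exhaled = 1 − 0.06007 = 0.9399 → 93.99%.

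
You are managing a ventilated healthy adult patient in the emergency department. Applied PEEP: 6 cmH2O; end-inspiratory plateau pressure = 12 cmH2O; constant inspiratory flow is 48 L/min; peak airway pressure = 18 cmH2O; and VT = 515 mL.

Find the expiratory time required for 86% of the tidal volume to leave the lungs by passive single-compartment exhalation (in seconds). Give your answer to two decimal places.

Flow: 48 L/min ÷ 60 = 0.8 L/s.
R = (PIP − Pplat)/V̇ = (18 − 12) / 0.8 = 6.0/0.8 = 7.5 cmH2O·s/L.
C = Vt/(Pplat − PEEP) = 515.0 / (12 − 6) = 515.0/6.0 = 85.833 mL/cmH2O.
τ = R × C = 7.5 × 0.08583 L/cmH2O = 0.6437 s.
t = −τ·ln(1 − 0.86) = −0.6437·ln(0.14) = 1.266 s.

1.27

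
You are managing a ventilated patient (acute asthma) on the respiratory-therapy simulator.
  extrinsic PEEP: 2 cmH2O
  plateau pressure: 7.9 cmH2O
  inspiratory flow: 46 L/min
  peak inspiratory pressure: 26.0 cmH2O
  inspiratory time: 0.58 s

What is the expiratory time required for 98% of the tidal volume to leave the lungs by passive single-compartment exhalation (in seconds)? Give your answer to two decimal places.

Flow: 46 L/min ÷ 60 = 0.7667 L/s.
Vt = flow × Ti = 0.7667 L/s × 0.58 s × 1000 mL/L = 444.69 mL.
R = (PIP − Pplat)/V̇ = (26.0 − 7.9) / 0.7667 = 18.1/0.7667 = 23.608 cmH2O·s/L.
C = Vt/(Pplat − PEEP) = 444.69 / (7.9 − 2) = 444.69/5.9 = 75.371 mL/cmH2O.
τ = R × C = 23.608 × 0.07537 L/cmH2O = 1.779 s.
t = −τ·ln(1 − 0.98) = −1.779·ln(0.02) = 6.959 s.

6.96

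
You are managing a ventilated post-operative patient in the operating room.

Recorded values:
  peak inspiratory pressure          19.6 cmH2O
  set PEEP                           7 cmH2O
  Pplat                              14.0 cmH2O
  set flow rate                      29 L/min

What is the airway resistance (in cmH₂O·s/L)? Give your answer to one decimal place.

Flow: 29 L/min ÷ 60 = 0.4833 L/s.
Raw = (PIP − Pplat) / flow = (19.6 − 14.0) / 0.4833 = 5.6 / 0.4833 = 11.587 cmH2O·s/L.

11.6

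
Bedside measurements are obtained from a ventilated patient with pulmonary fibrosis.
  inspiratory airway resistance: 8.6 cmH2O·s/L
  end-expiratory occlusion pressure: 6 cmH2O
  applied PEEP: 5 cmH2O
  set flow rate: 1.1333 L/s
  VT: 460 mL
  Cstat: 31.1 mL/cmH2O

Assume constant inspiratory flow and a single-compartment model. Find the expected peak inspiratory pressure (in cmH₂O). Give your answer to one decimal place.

Total PEEP = 6 cmH2O (set 5 + intrinsic 1); this is the baseline alveolar pressure.
Equation of motion (constant flow): PIP = Vt/C + R·V̇ + PEEP.
PIP = 460/31.1 + 8.6×1.1333 + 6 = 14.791 + 9.746 + 6 = 30.537 cmH2O.

30.5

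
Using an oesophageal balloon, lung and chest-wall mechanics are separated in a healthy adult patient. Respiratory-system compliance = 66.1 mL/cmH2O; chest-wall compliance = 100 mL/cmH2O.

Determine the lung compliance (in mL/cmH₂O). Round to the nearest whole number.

1/CL = 1/Crs − 1/Ccw.
1/CL = 1/66.1 − 1/100 = 0.005129.
CL = 194.97 mL/cmH2O.

195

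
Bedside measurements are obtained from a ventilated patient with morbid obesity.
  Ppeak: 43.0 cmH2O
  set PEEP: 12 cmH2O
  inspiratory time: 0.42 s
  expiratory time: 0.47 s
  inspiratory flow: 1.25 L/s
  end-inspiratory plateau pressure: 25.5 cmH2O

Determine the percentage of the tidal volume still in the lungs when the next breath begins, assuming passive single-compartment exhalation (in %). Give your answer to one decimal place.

42.2

Vt = flow × Ti = 1.25 L/s × 0.42 s × 1000 mL/L = 525.0 mL.
R = (PIP − Pplat)/V̇ = (43.0 − 25.5) / 1.25 = 17.5/1.25 = 14.0 cmH2O·s/L.
C = Vt/(Pplat − PEEP) = 525.0 / (25.5 − 12) = 525.0/13.5 = 38.889 mL/cmH2O.
τ = R × C = 14.0 × 0.03889 L/cmH2O = 0.5445 s.
Fraction remaining at end-expiration = e^(−Te/τ) = e^(−0.47/0.5445) = 0.4218 → 42.18%.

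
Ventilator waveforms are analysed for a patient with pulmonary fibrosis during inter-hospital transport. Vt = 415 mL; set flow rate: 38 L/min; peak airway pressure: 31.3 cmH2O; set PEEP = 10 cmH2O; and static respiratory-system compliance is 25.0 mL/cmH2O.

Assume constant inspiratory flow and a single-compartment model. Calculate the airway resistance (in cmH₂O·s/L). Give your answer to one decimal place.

Flow: 38 L/min ÷ 60 = 0.6333 L/s.
Equation of motion (constant flow): PIP = Vt/C + R·V̇ + PEEP.
R·V̇ = PIP − Vt/C − PEEP = 31.3 − 415/25.0 − 10 = 31.3 − 16.6 − 10 = 4.7 cmH2O.
R = 4.7 / 0.6333 = 7.421 cmH2O·s/L.

7.4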